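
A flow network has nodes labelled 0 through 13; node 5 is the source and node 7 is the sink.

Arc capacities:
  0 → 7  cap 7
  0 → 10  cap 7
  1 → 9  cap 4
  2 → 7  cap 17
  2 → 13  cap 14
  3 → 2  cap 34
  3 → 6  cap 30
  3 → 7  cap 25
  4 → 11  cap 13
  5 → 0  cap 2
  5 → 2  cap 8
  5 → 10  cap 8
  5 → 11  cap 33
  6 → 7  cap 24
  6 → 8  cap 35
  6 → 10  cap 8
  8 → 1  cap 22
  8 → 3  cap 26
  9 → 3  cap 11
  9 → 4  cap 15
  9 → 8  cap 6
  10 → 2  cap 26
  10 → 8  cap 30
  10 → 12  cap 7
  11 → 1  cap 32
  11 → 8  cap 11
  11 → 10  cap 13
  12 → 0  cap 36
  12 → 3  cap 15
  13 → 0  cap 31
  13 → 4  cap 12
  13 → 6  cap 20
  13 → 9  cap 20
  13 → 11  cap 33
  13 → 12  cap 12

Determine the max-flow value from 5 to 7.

augment #1: 5→0→7 bottleneck 2, total now 2
augment #2: 5→2→7 bottleneck 8, total now 10
augment #3: 5→10→2→7 bottleneck 8, total now 18
augment #4: 5→11→8→3→7 bottleneck 11, total now 29
augment #5: 5→11→10→2→7 bottleneck 1, total now 30
augment #6: 5→11→1→9→3→7 bottleneck 4, total now 34
augment #7: 5→11→10→8→3→7 bottleneck 10, total now 44
augment #8: 5→11→10→12→0→7 bottleneck 2, total now 46

Maximum flow value: 46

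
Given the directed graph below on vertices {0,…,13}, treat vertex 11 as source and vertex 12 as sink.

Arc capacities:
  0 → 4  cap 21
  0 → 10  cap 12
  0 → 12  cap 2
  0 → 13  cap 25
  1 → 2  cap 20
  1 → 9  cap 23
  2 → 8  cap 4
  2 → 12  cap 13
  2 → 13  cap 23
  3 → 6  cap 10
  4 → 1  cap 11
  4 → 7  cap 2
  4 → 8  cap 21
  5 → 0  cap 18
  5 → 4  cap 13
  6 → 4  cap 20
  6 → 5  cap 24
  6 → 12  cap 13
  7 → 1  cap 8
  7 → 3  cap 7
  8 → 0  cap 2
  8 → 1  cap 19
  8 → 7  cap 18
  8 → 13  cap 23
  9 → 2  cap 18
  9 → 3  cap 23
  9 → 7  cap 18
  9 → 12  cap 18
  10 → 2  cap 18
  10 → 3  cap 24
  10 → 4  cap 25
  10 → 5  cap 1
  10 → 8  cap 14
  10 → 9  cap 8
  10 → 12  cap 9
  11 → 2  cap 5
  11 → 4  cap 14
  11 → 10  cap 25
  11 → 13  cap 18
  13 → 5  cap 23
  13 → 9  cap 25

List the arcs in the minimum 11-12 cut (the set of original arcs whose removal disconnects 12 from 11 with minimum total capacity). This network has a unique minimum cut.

Min-cut arcs: {(0,12), (2,12), (3,6), (9,12), (10,12)} (total capacity 52)

augment #1: 11→2→12 push 5
augment #2: 11→10→12 push 9
augment #3: 11→10→2→12 push 8
augment #4: 11→10→9→12 push 8
augment #5: 11→13→9→12 push 10
augment #6: 11→4→8→0→12 push 2
augment #7: 11→4→7→3→6→12 push 2
augment #8: 11→13→9→3→6→12 push 8
max flow = 52; residual-reachable set from 11 gives S-side
cut edges (S→T): {(0,12), (2,12), (3,6), (9,12), (10,12)} total cap 52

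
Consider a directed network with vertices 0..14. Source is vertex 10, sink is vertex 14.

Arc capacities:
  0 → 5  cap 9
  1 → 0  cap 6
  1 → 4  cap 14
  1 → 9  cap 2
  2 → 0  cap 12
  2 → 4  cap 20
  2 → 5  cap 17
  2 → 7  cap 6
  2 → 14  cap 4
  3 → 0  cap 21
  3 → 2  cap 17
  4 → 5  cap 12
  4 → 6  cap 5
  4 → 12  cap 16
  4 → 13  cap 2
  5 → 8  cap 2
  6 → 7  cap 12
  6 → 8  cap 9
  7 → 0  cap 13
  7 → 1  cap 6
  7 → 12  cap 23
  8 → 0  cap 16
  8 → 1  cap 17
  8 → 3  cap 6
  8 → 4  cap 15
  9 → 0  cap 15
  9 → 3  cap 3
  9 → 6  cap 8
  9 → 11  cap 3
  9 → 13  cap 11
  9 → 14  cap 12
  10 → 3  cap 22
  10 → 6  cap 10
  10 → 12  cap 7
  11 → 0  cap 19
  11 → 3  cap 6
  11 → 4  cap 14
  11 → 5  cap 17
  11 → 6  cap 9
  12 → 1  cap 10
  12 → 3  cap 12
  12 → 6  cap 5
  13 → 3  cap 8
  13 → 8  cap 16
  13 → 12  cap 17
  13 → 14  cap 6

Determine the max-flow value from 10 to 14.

Maximum flow value: 8

augment #1: 10→3→2→14 bottleneck 4, total now 4
augment #2: 10→12→1→9→14 bottleneck 2, total now 6
augment #3: 10→3→2→4→13→14 bottleneck 2, total now 8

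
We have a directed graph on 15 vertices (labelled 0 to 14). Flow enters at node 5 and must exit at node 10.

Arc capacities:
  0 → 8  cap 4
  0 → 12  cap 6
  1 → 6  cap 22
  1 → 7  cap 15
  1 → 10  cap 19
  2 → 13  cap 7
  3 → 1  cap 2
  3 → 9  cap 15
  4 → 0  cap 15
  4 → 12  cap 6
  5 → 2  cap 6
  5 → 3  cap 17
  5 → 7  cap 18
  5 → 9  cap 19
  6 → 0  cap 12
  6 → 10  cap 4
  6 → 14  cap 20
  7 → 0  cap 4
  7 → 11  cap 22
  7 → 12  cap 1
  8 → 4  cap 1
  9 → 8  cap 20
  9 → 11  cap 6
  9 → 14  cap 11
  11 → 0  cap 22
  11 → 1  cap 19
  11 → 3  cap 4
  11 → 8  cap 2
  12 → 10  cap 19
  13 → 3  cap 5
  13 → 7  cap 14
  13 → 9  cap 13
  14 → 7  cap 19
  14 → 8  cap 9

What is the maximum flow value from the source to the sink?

augment #1: 5→3→1→10 bottleneck 2, total now 2
augment #2: 5→7→12→10 bottleneck 1, total now 3
augment #3: 5→7→0→12→10 bottleneck 4, total now 7
augment #4: 5→7→11→1→10 bottleneck 13, total now 20
augment #5: 5→9→11→1→10 bottleneck 4, total now 24
augment #6: 5→9→8→4→12→10 bottleneck 1, total now 25
augment #7: 5→9→11→0→12→10 bottleneck 2, total now 27
augment #8: 5→2→13→7→11→1→6→10 bottleneck 2, total now 29

Maximum flow value: 29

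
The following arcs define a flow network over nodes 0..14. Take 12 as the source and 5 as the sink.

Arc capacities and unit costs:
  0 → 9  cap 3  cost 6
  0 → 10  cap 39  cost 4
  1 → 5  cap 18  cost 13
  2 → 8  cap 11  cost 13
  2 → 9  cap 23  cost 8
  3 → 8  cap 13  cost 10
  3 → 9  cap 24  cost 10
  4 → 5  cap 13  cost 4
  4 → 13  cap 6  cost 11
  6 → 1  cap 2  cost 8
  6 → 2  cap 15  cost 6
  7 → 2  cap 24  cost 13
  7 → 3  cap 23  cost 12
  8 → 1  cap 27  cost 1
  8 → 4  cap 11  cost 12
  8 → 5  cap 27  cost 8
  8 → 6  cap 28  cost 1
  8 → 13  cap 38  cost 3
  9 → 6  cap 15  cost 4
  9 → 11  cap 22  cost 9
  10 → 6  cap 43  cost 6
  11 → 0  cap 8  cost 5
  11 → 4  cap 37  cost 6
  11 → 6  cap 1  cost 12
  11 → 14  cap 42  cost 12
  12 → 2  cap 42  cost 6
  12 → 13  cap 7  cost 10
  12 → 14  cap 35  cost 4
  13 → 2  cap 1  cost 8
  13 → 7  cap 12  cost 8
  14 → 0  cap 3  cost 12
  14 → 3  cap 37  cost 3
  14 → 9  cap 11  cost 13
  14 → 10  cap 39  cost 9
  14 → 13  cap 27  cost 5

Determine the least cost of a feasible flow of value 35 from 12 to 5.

shortest-cost path #1: 12→14→3→8→5 push 13 @ unit cost 25 (adds 325)
shortest-cost path #2: 12→2→8→5 push 11 @ unit cost 27 (adds 297)
shortest-cost path #3: 12→2→9→11→4→5 push 11 @ unit cost 33 (adds 363)
total cost = 985

Minimum cost for 35 units: 985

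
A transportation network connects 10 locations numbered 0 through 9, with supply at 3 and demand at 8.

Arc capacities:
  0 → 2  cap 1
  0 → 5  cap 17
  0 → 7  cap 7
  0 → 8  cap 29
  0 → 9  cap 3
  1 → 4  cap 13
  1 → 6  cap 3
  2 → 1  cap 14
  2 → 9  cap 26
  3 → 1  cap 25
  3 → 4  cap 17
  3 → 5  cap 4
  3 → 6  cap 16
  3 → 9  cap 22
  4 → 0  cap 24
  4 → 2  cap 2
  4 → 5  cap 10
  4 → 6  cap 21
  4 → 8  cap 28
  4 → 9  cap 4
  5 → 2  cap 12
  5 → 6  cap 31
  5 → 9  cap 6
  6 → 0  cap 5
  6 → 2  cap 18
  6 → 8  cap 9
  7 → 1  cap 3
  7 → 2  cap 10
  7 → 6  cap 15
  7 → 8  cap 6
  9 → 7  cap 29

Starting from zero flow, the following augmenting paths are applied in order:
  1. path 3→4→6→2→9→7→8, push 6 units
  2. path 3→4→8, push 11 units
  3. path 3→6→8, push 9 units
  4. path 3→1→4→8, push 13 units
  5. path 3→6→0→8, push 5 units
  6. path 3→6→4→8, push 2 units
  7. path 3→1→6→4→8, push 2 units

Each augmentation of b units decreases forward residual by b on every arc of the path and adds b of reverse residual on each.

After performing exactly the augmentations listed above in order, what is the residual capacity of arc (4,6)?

Residual capacity of (4,6): 19

after path 1 (3→4→6→2→9→7→8, push 6): res(4,6)=15
after path 2 (3→4→8, push 11): res(4,6)=15
after path 3 (3→6→8, push 9): res(4,6)=15
after path 4 (3→1→4→8, push 13): res(4,6)=15
after path 5 (3→6→0→8, push 5): res(4,6)=15
after path 6 (3→6→4→8, push 2): res(4,6)=17
after path 7 (3→1→6→4→8, push 2): res(4,6)=19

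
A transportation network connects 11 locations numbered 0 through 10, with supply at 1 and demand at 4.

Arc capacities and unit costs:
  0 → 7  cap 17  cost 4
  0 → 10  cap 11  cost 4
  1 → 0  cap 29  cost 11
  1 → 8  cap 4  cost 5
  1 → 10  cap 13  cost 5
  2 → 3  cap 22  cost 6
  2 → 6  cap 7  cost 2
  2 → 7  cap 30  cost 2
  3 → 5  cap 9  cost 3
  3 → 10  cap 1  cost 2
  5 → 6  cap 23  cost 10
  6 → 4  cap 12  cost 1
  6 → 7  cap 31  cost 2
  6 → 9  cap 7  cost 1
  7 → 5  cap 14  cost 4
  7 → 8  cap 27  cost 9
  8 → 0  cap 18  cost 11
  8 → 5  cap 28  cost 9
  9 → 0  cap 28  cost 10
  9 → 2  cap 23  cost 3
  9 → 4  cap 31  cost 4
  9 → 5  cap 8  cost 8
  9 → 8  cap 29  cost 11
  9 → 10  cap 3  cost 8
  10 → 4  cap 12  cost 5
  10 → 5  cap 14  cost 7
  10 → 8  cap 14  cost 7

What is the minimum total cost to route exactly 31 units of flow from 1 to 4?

Minimum cost for 31 units: 691

shortest-cost path #1: 1→10→4 push 12 @ unit cost 10 (adds 120)
shortest-cost path #2: 1→10→5→6→4 push 1 @ unit cost 23 (adds 23)
shortest-cost path #3: 1→8→5→6→4 push 4 @ unit cost 25 (adds 100)
shortest-cost path #4: 1→0→7→5→6→4 push 7 @ unit cost 30 (adds 210)
shortest-cost path #5: 1→0→7→5→6→9→4 push 7 @ unit cost 34 (adds 238)
total cost = 691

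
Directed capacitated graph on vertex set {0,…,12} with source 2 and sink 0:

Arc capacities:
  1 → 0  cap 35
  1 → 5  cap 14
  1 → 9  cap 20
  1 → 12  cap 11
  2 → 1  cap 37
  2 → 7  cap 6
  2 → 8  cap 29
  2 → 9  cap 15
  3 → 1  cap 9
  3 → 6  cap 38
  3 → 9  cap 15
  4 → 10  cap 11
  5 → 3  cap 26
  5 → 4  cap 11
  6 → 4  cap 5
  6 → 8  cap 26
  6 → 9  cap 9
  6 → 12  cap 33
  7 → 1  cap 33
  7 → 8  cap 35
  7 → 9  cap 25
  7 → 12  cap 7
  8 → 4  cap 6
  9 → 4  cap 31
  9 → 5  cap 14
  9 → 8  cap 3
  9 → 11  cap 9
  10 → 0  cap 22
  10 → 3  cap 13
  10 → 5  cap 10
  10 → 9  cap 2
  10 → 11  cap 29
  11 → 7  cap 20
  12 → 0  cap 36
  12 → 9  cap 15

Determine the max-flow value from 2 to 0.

augment #1: 2→1→0 bottleneck 35, total now 35
augment #2: 2→1→12→0 bottleneck 2, total now 37
augment #3: 2→7→12→0 bottleneck 6, total now 43
augment #4: 2→8→4→10→0 bottleneck 6, total now 49
augment #5: 2→9→4→10→0 bottleneck 5, total now 54
augment #6: 2→9→11→7→12→0 bottleneck 1, total now 55
augment #7: 2→9→5→3→1→12→0 bottleneck 9, total now 64

Maximum flow value: 64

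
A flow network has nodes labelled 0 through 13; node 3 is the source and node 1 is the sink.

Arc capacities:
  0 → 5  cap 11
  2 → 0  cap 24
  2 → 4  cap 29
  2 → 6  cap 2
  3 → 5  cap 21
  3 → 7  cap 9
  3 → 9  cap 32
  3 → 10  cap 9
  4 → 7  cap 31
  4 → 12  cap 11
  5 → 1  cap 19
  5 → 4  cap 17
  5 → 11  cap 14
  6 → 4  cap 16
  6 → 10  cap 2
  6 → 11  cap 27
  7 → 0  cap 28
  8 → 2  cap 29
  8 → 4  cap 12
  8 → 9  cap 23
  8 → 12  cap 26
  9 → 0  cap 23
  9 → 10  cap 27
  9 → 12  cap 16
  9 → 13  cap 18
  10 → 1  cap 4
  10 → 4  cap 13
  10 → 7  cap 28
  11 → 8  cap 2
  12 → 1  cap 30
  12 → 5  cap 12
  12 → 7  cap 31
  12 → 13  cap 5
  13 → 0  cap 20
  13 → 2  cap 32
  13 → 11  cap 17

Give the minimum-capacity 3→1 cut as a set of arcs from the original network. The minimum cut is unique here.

augment #1: 3→5→1 push 19
augment #2: 3→10→1 push 4
augment #3: 3→9→12→1 push 16
augment #4: 3→5→4→12→1 push 2
augment #5: 3→10→4→12→1 push 5
augment #6: 3→9→10→4→12→1 push 4
augment #7: 3→9→13→11→8→12→1 push 2
max flow = 52; residual-reachable set from 3 gives S-side
cut edges (S→T): {(4,12), (5,1), (9,12), (10,1), (11,8)} total cap 52

Min-cut arcs: {(4,12), (5,1), (9,12), (10,1), (11,8)} (total capacity 52)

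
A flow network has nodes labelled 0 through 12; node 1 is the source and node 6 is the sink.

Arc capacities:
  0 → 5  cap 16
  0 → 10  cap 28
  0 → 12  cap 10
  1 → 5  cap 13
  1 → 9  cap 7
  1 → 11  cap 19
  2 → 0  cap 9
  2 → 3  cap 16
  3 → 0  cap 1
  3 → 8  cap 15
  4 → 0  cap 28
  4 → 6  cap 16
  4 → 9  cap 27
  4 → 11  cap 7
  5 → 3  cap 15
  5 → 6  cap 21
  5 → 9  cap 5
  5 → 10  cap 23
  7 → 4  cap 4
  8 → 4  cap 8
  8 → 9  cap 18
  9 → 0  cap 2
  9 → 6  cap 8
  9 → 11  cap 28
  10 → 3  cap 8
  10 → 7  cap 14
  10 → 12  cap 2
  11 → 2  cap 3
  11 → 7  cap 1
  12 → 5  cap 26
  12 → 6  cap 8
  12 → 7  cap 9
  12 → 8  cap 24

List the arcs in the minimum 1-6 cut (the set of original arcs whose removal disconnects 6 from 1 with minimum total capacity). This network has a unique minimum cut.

Min-cut arcs: {(1,5), (1,9), (11,2), (11,7)} (total capacity 24)

augment #1: 1→5→6 push 13
augment #2: 1→9→6 push 7
augment #3: 1→11→7→4→6 push 1
augment #4: 1→11→2→0→5→6 push 3
max flow = 24; residual-reachable set from 1 gives S-side
cut edges (S→T): {(1,5), (1,9), (11,2), (11,7)} total cap 24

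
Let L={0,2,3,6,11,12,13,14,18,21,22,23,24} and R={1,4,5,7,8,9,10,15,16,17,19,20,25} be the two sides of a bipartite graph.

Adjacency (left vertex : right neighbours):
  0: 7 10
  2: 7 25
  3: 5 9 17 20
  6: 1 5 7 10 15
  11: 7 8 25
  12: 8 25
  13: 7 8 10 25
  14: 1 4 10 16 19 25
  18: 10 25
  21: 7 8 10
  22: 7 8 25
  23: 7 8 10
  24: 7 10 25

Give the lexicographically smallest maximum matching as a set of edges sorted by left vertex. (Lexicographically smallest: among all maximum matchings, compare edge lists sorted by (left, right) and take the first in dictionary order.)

|M| = 7 (so the lex-smallest maximum matching has 7 edges)
process left vertices in ascending order; for each, take the smallest-labelled available neighbour that still permits 7 edges overall, or leave it unmatched if none does
lex-smallest matching: {0-7, 2-25, 3-5, 6-1, 11-8, 13-10, 14-4}

Lex-smallest maximum matching: {(0,7), (2,25), (3,5), (6,1), (11,8), (13,10), (14,4)}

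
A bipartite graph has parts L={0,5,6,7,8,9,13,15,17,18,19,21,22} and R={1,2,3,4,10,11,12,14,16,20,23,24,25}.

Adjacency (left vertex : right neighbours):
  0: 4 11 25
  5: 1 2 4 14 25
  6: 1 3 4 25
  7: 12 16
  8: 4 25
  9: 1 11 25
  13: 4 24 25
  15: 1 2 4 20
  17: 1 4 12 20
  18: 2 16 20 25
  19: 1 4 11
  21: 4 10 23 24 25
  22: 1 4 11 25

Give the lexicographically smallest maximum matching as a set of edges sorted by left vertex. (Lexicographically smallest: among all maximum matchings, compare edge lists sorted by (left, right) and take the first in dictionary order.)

Lex-smallest maximum matching: {(0,4), (5,14), (6,3), (7,12), (8,25), (9,1), (13,24), (15,2), (17,20), (18,16), (19,11), (21,10)}

|M| = 12 (so the lex-smallest maximum matching has 12 edges)
process left vertices in ascending order; for each, take the smallest-labelled available neighbour that still permits 12 edges overall, or leave it unmatched if none does
lex-smallest matching: {0-4, 5-14, 6-3, 7-12, 8-25, 9-1, 13-24, 15-2, 17-20, 18-16, 19-11, 21-10}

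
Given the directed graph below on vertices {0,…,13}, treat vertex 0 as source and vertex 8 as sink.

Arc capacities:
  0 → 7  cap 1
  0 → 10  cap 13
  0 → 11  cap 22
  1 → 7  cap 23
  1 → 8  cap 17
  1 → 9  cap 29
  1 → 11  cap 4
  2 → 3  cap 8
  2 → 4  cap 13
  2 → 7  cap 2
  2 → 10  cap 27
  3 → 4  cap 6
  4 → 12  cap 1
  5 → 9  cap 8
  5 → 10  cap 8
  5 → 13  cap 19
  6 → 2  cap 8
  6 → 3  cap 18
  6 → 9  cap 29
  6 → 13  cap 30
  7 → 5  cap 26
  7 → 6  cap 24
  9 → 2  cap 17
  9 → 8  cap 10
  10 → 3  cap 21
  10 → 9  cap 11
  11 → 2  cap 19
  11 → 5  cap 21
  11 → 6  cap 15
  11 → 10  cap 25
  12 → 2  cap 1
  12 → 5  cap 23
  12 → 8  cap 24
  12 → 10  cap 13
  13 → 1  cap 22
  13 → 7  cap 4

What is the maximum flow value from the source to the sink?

augment #1: 0→10→9→8 bottleneck 10, total now 10
augment #2: 0→7→5→13→1→8 bottleneck 1, total now 11
augment #3: 0→10→3→4→12→8 bottleneck 1, total now 12
augment #4: 0→11→5→13→1→8 bottleneck 16, total now 28

Maximum flow value: 28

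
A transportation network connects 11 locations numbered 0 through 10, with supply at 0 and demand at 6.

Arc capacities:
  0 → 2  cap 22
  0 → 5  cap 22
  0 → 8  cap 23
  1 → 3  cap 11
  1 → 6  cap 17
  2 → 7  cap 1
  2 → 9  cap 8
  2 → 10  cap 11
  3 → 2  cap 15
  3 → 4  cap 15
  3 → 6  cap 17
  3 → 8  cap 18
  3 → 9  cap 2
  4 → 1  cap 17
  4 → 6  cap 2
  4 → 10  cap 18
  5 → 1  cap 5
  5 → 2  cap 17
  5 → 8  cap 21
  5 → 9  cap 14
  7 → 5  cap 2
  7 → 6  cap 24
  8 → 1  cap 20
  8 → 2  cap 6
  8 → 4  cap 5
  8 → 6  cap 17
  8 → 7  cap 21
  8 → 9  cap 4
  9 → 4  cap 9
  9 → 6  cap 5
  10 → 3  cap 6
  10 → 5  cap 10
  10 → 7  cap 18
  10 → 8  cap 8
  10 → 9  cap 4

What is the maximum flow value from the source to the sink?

augment #1: 0→8→6 bottleneck 17, total now 17
augment #2: 0→2→7→6 bottleneck 1, total now 18
augment #3: 0→2→9→6 bottleneck 5, total now 23
augment #4: 0→5→1→6 bottleneck 5, total now 28
augment #5: 0→8→1→6 bottleneck 6, total now 34
augment #6: 0→2→9→4→6 bottleneck 2, total now 36
augment #7: 0→2→10→3→6 bottleneck 6, total now 42
augment #8: 0→2→10→7→6 bottleneck 5, total now 47
augment #9: 0→5→8→1→6 bottleneck 6, total now 53
augment #10: 0→5→8→7→6 bottleneck 11, total now 64
augment #11: 0→2→9→4→1→3→6 bottleneck 1, total now 65

Maximum flow value: 65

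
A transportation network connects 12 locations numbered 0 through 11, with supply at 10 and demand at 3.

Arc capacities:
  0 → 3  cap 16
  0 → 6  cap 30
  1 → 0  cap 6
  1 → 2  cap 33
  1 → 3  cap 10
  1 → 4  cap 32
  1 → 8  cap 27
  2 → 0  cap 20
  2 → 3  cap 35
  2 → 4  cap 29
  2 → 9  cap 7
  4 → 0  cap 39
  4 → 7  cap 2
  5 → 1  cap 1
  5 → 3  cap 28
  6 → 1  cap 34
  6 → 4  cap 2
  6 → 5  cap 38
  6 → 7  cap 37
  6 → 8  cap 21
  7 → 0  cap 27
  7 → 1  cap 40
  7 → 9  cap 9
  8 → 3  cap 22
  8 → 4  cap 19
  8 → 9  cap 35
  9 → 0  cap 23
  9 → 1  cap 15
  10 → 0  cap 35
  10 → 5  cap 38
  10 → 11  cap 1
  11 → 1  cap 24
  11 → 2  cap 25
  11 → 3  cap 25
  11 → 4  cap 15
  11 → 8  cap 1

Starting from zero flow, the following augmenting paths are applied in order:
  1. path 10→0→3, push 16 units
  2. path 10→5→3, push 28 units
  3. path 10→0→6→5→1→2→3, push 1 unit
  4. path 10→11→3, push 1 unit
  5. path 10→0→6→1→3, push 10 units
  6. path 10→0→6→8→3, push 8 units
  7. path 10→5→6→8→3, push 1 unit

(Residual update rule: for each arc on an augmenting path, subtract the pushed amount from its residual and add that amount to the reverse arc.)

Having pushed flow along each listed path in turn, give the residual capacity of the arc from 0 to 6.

Residual capacity of (0,6): 11

after path 1 (10→0→3, push 16): res(0,6)=30
after path 2 (10→5→3, push 28): res(0,6)=30
after path 3 (10→0→6→5→1→2→3, push 1): res(0,6)=29
after path 4 (10→11→3, push 1): res(0,6)=29
after path 5 (10→0→6→1→3, push 10): res(0,6)=19
after path 6 (10→0→6→8→3, push 8): res(0,6)=11
after path 7 (10→5→6→8→3, push 1): res(0,6)=11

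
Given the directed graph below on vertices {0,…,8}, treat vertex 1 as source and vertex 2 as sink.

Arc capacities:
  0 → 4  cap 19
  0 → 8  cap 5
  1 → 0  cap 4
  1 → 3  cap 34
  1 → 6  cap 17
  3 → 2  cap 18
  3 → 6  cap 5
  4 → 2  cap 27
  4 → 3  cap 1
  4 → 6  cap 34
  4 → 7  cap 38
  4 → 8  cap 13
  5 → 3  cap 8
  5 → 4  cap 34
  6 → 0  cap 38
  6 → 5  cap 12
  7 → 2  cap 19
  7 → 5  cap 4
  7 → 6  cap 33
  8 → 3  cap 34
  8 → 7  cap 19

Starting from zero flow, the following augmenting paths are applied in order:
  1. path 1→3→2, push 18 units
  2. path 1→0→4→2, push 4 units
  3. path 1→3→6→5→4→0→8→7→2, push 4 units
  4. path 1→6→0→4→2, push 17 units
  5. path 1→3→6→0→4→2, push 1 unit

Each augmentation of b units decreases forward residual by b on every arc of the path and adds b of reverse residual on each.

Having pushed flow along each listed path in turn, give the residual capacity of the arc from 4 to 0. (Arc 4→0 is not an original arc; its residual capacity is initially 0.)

Residual capacity of (4,0): 18

after path 1 (1→3→2, push 18): res(4,0)=0
after path 2 (1→0→4→2, push 4): res(4,0)=4
after path 3 (1→3→6→5→4→0→8→7→2, push 4): res(4,0)=0
after path 4 (1→6→0→4→2, push 17): res(4,0)=17
after path 5 (1→3→6→0→4→2, push 1): res(4,0)=18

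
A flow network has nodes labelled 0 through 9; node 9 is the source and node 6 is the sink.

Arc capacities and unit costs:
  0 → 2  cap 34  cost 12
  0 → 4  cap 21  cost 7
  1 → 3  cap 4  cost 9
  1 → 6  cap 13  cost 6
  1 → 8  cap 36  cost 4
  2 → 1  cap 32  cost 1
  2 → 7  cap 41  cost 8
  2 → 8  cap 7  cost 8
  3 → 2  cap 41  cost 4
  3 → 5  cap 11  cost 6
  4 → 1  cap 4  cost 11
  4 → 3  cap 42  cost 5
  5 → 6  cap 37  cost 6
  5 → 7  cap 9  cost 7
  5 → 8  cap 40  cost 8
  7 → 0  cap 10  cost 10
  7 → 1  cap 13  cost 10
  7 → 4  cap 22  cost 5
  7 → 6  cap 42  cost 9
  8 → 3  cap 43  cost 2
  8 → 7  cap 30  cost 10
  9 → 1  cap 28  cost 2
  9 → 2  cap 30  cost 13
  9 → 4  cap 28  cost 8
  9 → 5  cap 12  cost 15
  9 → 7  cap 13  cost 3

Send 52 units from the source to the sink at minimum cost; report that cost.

Minimum cost for 52 units: 807

shortest-cost path #1: 9→1→6 push 13 @ unit cost 8 (adds 104)
shortest-cost path #2: 9→7→6 push 13 @ unit cost 12 (adds 156)
shortest-cost path #3: 9→1→8→3→5→6 push 11 @ unit cost 20 (adds 220)
shortest-cost path #4: 9→5→6 push 12 @ unit cost 21 (adds 252)
shortest-cost path #5: 9→1→8→7→6 push 3 @ unit cost 25 (adds 75)
total cost = 807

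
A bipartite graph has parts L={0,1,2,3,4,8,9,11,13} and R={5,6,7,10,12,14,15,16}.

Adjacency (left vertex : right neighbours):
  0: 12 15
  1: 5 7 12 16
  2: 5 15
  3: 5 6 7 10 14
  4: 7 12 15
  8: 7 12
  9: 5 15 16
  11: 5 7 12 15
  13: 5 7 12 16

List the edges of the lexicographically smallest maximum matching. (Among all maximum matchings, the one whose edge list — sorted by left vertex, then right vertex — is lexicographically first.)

|M| = 6 (so the lex-smallest maximum matching has 6 edges)
process left vertices in ascending order; for each, take the smallest-labelled available neighbour that still permits 6 edges overall, or leave it unmatched if none does
lex-smallest matching: {0-12, 1-5, 2-15, 3-6, 4-7, 9-16}

Lex-smallest maximum matching: {(0,12), (1,5), (2,15), (3,6), (4,7), (9,16)}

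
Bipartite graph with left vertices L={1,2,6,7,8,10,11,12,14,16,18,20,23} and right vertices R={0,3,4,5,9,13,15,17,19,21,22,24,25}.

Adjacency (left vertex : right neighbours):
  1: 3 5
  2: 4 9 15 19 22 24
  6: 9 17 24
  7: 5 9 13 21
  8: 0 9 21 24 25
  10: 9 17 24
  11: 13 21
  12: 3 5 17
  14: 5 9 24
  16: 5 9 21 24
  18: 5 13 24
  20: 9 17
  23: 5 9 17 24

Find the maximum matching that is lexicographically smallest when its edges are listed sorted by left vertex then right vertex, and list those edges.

Lex-smallest maximum matching: {(1,3), (2,4), (6,9), (7,5), (8,0), (10,17), (11,13), (14,24), (16,21)}

|M| = 9 (so the lex-smallest maximum matching has 9 edges)
process left vertices in ascending order; for each, take the smallest-labelled available neighbour that still permits 9 edges overall, or leave it unmatched if none does
lex-smallest matching: {1-3, 2-4, 6-9, 7-5, 8-0, 10-17, 11-13, 14-24, 16-21}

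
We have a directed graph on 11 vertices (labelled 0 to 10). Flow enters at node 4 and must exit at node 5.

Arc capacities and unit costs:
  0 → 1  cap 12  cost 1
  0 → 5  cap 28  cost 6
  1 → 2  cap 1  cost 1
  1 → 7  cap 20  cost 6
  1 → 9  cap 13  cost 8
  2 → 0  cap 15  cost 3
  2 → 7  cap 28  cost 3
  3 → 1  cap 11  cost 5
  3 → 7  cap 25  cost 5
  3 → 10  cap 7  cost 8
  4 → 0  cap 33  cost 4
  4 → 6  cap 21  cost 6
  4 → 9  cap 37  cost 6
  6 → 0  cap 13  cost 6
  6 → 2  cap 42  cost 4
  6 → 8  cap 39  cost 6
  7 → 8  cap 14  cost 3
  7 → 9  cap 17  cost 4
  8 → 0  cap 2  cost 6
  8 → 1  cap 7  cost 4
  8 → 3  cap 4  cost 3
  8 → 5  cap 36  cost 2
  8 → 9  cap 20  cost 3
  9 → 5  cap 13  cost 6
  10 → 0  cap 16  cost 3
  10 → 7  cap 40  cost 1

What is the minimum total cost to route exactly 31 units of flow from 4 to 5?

shortest-cost path #1: 4→0→5 push 28 @ unit cost 10 (adds 280)
shortest-cost path #2: 4→9→5 push 3 @ unit cost 12 (adds 36)
total cost = 316

Minimum cost for 31 units: 316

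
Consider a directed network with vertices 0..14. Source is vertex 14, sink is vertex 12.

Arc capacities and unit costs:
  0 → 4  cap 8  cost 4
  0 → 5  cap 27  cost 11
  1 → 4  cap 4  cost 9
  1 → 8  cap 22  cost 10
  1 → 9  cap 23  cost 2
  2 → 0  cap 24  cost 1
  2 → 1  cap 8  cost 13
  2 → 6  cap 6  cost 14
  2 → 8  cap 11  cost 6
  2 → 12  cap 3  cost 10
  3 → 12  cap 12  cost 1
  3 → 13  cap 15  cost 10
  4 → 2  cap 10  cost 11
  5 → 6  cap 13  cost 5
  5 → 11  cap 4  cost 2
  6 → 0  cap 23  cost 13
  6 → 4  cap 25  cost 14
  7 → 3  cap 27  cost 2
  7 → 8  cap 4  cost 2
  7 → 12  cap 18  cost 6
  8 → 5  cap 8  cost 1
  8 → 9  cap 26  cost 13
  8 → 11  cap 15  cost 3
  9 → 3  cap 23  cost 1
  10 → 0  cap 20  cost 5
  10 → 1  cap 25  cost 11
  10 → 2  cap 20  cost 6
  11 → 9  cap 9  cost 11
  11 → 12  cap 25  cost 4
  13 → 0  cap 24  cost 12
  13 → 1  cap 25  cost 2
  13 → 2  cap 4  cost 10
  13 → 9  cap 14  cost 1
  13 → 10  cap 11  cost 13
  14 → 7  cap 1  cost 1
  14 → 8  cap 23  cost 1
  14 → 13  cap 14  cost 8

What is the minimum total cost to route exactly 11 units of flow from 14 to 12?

Minimum cost for 11 units: 84

shortest-cost path #1: 14→7→3→12 push 1 @ unit cost 4 (adds 4)
shortest-cost path #2: 14→8→11→12 push 10 @ unit cost 8 (adds 80)
total cost = 84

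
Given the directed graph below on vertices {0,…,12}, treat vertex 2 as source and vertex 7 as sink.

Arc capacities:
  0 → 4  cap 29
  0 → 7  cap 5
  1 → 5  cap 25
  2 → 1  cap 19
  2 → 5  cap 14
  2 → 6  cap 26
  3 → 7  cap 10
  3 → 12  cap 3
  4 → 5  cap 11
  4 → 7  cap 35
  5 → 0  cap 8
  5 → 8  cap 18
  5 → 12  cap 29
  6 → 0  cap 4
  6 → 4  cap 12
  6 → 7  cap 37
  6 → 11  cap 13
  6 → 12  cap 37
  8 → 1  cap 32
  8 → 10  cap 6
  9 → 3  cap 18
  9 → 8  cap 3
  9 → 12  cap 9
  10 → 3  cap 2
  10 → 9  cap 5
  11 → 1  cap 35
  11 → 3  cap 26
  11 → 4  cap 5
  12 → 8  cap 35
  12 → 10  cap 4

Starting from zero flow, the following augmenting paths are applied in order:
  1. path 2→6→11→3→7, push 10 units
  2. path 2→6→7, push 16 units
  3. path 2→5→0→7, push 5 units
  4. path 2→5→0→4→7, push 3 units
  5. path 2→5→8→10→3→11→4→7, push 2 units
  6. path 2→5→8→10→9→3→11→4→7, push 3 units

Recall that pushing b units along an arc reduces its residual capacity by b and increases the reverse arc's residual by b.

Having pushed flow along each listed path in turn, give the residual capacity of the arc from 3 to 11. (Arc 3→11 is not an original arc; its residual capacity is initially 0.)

after path 1 (2→6→11→3→7, push 10): res(3,11)=10
after path 2 (2→6→7, push 16): res(3,11)=10
after path 3 (2→5→0→7, push 5): res(3,11)=10
after path 4 (2→5→0→4→7, push 3): res(3,11)=10
after path 5 (2→5→8→10→3→11→4→7, push 2): res(3,11)=8
after path 6 (2→5→8→10→9→3→11→4→7, push 3): res(3,11)=5

Residual capacity of (3,11): 5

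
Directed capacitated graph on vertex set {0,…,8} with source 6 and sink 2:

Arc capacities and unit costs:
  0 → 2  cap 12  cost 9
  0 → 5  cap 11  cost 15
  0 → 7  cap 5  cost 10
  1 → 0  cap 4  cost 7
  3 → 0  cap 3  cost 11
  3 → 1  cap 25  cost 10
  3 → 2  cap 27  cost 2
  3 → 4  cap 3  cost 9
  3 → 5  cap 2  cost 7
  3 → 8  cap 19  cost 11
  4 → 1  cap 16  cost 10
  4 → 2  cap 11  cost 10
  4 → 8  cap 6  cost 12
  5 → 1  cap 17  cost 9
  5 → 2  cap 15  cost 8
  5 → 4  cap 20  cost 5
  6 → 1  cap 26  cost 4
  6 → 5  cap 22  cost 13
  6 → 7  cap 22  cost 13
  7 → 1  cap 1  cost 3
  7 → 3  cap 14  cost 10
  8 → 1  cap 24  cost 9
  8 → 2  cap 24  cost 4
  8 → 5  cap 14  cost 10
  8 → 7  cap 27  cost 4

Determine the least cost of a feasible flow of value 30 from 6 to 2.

Minimum cost for 30 units: 670

shortest-cost path #1: 6→1→0→2 push 4 @ unit cost 20 (adds 80)
shortest-cost path #2: 6→5→2 push 15 @ unit cost 21 (adds 315)
shortest-cost path #3: 6→7→3→2 push 11 @ unit cost 25 (adds 275)
total cost = 670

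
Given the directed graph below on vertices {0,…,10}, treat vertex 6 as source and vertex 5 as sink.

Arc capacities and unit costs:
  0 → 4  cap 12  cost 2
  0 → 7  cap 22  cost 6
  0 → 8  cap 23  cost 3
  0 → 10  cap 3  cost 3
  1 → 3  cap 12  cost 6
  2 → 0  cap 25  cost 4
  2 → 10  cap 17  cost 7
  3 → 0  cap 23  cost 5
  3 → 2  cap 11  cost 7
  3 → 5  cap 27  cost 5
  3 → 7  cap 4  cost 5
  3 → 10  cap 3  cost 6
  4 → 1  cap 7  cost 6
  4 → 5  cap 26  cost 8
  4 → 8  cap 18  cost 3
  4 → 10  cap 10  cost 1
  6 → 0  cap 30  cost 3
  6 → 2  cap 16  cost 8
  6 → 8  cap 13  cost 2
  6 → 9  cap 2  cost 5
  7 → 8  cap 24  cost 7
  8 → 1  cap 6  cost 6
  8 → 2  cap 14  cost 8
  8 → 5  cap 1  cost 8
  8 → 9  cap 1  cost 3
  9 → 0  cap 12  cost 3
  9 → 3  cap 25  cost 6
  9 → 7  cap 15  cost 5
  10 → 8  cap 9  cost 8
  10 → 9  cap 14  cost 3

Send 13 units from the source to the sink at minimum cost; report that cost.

Minimum cost for 13 units: 166

shortest-cost path #1: 6→8→5 push 1 @ unit cost 10 (adds 10)
shortest-cost path #2: 6→0→4→5 push 12 @ unit cost 13 (adds 156)
total cost = 166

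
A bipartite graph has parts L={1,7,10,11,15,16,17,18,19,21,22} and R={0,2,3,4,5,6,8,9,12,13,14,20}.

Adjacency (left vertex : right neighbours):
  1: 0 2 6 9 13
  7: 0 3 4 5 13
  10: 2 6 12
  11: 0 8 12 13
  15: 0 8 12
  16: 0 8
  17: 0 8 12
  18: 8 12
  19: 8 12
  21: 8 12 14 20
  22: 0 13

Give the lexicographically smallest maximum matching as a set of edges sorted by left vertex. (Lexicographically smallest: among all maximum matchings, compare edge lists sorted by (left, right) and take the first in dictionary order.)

|M| = 8 (so the lex-smallest maximum matching has 8 edges)
process left vertices in ascending order; for each, take the smallest-labelled available neighbour that still permits 8 edges overall, or leave it unmatched if none does
lex-smallest matching: {1-2, 7-3, 10-6, 11-0, 15-8, 17-12, 21-14, 22-13}

Lex-smallest maximum matching: {(1,2), (7,3), (10,6), (11,0), (15,8), (17,12), (21,14), (22,13)}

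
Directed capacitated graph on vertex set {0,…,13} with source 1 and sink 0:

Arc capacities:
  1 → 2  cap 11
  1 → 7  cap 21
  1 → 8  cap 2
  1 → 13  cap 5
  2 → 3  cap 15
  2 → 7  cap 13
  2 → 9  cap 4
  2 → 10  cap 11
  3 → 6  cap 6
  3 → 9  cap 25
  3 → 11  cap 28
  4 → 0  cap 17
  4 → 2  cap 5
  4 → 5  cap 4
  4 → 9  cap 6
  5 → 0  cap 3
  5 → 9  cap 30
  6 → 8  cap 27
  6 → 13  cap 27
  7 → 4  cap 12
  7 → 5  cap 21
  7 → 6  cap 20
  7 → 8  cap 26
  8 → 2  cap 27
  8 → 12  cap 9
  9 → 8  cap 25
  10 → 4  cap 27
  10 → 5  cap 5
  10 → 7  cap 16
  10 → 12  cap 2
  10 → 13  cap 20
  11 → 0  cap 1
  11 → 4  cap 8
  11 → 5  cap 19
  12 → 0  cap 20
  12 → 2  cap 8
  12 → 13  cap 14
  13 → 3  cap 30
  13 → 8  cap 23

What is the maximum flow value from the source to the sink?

Maximum flow value: 32

augment #1: 1→7→4→0 bottleneck 12, total now 12
augment #2: 1→7→5→0 bottleneck 3, total now 15
augment #3: 1→8→12→0 bottleneck 2, total now 17
augment #4: 1→2→3→11→0 bottleneck 1, total now 18
augment #5: 1→2→10→4→0 bottleneck 5, total now 23
augment #6: 1→2→10→12→0 bottleneck 2, total now 25
augment #7: 1→7→8→12→0 bottleneck 6, total now 31
augment #8: 1→13→8→12→0 bottleneck 1, total now 32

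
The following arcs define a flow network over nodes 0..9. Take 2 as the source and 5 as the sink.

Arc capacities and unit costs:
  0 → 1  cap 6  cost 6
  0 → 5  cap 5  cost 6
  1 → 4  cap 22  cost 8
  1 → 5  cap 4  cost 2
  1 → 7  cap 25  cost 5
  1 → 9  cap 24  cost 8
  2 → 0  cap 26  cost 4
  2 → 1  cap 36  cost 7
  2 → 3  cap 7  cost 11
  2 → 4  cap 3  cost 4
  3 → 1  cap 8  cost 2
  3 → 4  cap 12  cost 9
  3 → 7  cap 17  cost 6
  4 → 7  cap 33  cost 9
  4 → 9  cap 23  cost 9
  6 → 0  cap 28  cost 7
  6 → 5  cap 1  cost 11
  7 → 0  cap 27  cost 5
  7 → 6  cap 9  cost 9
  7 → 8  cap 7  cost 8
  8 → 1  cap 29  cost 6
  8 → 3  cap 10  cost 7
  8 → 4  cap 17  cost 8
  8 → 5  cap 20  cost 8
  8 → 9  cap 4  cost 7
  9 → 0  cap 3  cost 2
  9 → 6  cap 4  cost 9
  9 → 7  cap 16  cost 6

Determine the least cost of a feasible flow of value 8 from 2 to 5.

shortest-cost path #1: 2→1→5 push 4 @ unit cost 9 (adds 36)
shortest-cost path #2: 2→0→5 push 4 @ unit cost 10 (adds 40)
total cost = 76

Minimum cost for 8 units: 76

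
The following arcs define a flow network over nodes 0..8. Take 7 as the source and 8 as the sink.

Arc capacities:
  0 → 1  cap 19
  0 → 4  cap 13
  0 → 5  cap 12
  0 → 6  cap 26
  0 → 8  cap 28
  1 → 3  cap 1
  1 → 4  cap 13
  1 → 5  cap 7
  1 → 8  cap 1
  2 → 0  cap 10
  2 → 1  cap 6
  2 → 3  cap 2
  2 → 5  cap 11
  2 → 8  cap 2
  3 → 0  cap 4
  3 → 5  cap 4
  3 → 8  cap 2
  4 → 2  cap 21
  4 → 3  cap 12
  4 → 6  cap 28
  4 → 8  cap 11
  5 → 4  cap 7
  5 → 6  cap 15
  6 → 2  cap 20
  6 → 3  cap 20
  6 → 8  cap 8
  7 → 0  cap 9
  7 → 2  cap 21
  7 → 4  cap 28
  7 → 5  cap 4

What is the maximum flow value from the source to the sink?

Maximum flow value: 47

augment #1: 7→0→8 bottleneck 9, total now 9
augment #2: 7→2→8 bottleneck 2, total now 11
augment #3: 7→4→8 bottleneck 11, total now 22
augment #4: 7→2→0→8 bottleneck 10, total now 32
augment #5: 7→2→1→8 bottleneck 1, total now 33
augment #6: 7→2→3→8 bottleneck 2, total now 35
augment #7: 7→4→6→8 bottleneck 8, total now 43
augment #8: 7→4→3→0→8 bottleneck 4, total now 47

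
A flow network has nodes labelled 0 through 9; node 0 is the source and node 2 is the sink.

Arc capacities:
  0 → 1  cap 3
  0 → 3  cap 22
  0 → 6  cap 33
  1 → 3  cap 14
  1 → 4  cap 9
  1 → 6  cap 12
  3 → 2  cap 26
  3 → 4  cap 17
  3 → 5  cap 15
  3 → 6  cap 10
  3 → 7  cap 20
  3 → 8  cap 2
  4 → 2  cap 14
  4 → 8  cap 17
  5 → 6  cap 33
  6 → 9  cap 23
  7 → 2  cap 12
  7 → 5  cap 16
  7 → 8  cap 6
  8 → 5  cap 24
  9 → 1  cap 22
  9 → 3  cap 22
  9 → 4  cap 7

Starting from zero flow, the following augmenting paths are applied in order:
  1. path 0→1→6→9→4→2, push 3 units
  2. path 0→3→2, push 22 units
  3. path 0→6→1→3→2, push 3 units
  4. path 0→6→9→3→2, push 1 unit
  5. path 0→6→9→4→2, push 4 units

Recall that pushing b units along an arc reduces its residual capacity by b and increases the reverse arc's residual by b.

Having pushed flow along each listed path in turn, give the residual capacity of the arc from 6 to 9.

Residual capacity of (6,9): 15

after path 1 (0→1→6→9→4→2, push 3): res(6,9)=20
after path 2 (0→3→2, push 22): res(6,9)=20
after path 3 (0→6→1→3→2, push 3): res(6,9)=20
after path 4 (0→6→9→3→2, push 1): res(6,9)=19
after path 5 (0→6→9→4→2, push 4): res(6,9)=15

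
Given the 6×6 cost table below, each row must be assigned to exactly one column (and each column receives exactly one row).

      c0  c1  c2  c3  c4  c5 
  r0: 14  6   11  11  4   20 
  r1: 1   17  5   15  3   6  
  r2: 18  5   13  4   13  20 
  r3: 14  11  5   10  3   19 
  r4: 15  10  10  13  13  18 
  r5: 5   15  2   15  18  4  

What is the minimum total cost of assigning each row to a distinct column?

one of 2 optimal assignments: row0→col1 (cost 6), row1→col0 (cost 1), row2→col3 (cost 4), row3→col4 (cost 3), row4→col2 (cost 10), row5→col5 (cost 4)
total = 6 + 1 + 4 + 3 + 10 + 4 = 28

Minimum assignment cost: 28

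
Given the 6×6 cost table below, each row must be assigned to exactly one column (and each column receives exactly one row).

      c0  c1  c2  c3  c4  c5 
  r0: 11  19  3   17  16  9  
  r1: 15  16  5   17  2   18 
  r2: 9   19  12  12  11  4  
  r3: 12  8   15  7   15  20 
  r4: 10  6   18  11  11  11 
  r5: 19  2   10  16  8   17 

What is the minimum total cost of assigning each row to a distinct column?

Minimum assignment cost: 28

optimal assignment: row0→col2 (cost 3), row1→col4 (cost 2), row2→col5 (cost 4), row3→col3 (cost 7), row4→col0 (cost 10), row5→col1 (cost 2)
total = 3 + 2 + 4 + 7 + 10 + 2 = 28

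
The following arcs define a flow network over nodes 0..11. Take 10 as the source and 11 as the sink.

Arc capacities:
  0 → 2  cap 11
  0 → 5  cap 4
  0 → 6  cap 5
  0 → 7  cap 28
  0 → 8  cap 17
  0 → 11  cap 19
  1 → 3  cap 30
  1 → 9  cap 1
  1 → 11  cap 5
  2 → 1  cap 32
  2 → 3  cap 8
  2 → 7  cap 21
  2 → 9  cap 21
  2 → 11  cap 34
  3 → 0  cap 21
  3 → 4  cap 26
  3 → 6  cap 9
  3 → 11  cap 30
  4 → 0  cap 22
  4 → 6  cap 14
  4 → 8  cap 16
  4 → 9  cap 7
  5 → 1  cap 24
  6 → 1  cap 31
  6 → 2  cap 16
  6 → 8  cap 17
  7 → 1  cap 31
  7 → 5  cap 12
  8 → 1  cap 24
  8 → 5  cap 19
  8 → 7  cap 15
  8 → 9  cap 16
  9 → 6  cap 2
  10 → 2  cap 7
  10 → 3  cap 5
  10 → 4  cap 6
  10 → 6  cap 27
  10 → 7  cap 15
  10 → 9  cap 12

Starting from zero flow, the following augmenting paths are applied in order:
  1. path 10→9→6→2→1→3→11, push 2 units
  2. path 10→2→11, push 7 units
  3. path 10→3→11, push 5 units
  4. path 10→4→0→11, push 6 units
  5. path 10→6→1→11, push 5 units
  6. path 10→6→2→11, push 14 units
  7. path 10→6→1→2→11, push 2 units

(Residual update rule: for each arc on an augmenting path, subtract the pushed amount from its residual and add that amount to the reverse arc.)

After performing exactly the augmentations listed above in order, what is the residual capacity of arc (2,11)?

after path 1 (10→9→6→2→1→3→11, push 2): res(2,11)=34
after path 2 (10→2→11, push 7): res(2,11)=27
after path 3 (10→3→11, push 5): res(2,11)=27
after path 4 (10→4→0→11, push 6): res(2,11)=27
after path 5 (10→6→1→11, push 5): res(2,11)=27
after path 6 (10→6→2→11, push 14): res(2,11)=13
after path 7 (10→6→1→2→11, push 2): res(2,11)=11

Residual capacity of (2,11): 11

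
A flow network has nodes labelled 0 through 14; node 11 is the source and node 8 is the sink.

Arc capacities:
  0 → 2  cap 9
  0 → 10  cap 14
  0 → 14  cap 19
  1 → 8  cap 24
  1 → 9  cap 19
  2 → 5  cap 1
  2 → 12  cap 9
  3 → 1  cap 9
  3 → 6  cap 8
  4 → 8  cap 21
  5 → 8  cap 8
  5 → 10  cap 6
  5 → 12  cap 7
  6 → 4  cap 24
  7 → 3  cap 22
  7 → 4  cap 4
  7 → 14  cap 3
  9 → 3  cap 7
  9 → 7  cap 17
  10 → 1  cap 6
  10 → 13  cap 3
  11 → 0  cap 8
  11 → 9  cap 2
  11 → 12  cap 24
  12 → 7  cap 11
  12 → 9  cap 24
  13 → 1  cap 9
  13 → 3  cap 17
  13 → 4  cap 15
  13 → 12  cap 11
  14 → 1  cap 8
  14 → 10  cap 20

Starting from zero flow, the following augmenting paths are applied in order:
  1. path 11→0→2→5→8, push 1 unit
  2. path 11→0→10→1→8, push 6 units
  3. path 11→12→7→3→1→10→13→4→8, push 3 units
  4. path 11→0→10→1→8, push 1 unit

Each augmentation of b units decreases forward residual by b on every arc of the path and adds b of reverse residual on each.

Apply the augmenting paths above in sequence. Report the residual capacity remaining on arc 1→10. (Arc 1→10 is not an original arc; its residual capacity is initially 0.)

after path 1 (11→0→2→5→8, push 1): res(1,10)=0
after path 2 (11→0→10→1→8, push 6): res(1,10)=6
after path 3 (11→12→7→3→1→10→13→4→8, push 3): res(1,10)=3
after path 4 (11→0→10→1→8, push 1): res(1,10)=4

Residual capacity of (1,10): 4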